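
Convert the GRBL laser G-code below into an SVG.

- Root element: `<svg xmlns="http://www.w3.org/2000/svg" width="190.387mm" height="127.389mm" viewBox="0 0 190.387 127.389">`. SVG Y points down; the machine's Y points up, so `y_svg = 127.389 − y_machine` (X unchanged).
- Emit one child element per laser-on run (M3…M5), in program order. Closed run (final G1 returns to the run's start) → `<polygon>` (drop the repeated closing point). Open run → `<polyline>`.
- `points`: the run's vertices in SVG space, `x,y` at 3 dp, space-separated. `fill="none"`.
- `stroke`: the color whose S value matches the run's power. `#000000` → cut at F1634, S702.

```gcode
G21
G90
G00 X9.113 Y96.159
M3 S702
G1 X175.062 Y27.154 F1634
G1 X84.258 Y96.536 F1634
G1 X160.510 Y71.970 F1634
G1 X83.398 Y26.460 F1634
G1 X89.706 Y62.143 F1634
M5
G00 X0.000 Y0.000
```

<svg xmlns="http://www.w3.org/2000/svg" width="190.387mm" height="127.389mm" viewBox="0 0 190.387 127.389">
  <polyline points="9.113,31.230 175.062,100.235 84.258,30.853 160.510,55.419 83.398,100.929 89.706,65.246" fill="none" stroke="#000000"/>
</svg>

Each laser-on run becomes one SVG element. Flip Y back into SVG space with y_svg = 127.389 − y_machine. Every run uses S702, so all elements get stroke `#000000` (cut).

Run 1: The run is open, so emit a `<polyline>` with points (Y-flipped): 9.113,31.230 175.062,100.235 84.258,30.853 160.510,55.419 83.398,100.929 89.706,65.246.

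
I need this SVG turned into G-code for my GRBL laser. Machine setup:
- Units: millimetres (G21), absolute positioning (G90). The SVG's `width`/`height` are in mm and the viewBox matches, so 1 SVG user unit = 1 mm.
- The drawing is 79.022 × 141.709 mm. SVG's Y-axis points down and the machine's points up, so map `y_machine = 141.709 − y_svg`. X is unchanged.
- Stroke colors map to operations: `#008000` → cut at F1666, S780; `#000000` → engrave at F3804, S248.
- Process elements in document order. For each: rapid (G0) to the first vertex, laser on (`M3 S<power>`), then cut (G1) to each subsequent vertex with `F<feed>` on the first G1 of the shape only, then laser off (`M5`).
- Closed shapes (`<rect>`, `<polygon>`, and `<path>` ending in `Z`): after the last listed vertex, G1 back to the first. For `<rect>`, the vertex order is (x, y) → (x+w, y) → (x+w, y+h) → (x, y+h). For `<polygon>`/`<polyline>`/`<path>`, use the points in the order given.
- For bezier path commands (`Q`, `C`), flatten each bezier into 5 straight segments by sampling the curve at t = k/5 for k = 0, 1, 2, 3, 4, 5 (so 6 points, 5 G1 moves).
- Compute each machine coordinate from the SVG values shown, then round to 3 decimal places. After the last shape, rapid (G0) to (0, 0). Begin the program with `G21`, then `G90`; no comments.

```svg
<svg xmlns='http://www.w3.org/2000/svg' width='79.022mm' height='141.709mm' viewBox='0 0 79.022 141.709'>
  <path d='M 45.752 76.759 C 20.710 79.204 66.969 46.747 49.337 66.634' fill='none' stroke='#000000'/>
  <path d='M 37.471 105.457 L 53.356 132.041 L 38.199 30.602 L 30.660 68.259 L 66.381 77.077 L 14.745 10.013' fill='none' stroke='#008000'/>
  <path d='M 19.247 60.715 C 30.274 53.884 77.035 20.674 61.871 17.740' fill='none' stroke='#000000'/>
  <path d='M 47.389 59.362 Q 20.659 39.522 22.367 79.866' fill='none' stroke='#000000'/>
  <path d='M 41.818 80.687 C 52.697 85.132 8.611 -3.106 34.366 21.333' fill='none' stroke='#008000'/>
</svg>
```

1 u = 1 mm; y_m = 141.709 − y.

[1] `<path>` cubic bezier, #000000→engrave S248 F3804: (45.752,64.950) → (38.201,66.973) → (41.274,73.185) → (48.480,79.398) → (53.331,81.424) → (49.337,75.075)

[2] `<path>` open polyline, #008000→cut S780 F1666: (37.471,36.252) → (53.356,9.668) → (38.199,111.107) → (30.660,73.450) → (66.381,64.632) → (14.745,131.696)

[3] `<path>` cubic bezier, #000000→engrave S248 F3804: (19.247,80.994) → (29.370,87.805) → (43.382,98.227) → (56.594,109.542) → (64.320,119.029) → (61.871,123.969)

[4] `<path>` quadratic bezier, #000000→engrave S248 F3804: (47.389,82.347) → (37.835,87.876) → (30.555,88.590) → (25.551,84.489) → (22.821,75.573) → (22.367,61.843)

[5] `<path>` cubic bezier, #008000→cut S780 F1666: (41.818,61.022) → (42.748,67.834) → (36.477,87.033) → (28.996,108.761) → (26.295,123.161) → (34.366,120.376)

G21
G90
G0 X45.752 Y64.950
M3 S248
G1 X38.201 Y66.973 F3804
G1 X41.274 Y73.185
G1 X48.480 Y79.398
G1 X53.331 Y81.424
G1 X49.337 Y75.075
M5
G0 X37.471 Y36.252
M3 S780
G1 X53.356 Y9.668 F1666
G1 X38.199 Y111.107
G1 X30.660 Y73.450
G1 X66.381 Y64.632
G1 X14.745 Y131.696
M5
G0 X19.247 Y80.994
M3 S248
G1 X29.370 Y87.805 F3804
G1 X43.382 Y98.227
G1 X56.594 Y109.542
G1 X64.320 Y119.029
G1 X61.871 Y123.969
M5
G0 X47.389 Y82.347
M3 S248
G1 X37.835 Y87.876 F3804
G1 X30.555 Y88.590
G1 X25.551 Y84.489
G1 X22.821 Y75.573
G1 X22.367 Y61.843
M5
G0 X41.818 Y61.022
M3 S780
G1 X42.748 Y67.834 F1666
G1 X36.477 Y87.033
G1 X28.996 Y108.761
G1 X26.295 Y123.161
G1 X34.366 Y120.376
M5
G0 X0.000 Y0.000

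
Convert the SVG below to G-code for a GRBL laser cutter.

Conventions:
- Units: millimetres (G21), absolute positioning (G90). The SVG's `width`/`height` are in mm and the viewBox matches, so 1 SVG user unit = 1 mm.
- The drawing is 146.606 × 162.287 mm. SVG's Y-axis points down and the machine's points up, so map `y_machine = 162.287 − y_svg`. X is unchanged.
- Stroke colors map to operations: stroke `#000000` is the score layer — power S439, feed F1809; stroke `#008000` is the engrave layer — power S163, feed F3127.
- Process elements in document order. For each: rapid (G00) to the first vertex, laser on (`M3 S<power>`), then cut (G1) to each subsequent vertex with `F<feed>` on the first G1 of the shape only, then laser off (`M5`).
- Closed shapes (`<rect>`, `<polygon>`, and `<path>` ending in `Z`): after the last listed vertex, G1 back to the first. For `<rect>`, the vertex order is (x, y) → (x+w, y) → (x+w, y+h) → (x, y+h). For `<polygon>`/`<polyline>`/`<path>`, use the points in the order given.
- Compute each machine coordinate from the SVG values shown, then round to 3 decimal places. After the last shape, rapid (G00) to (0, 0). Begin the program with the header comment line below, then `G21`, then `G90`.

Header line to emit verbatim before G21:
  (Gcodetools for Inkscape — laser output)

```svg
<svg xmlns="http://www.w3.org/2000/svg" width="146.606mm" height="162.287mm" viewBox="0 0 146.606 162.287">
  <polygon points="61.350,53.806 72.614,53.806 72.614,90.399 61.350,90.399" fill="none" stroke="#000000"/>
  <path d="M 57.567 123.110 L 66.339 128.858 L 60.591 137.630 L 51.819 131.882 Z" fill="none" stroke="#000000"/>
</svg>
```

(Gcodetools for Inkscape — laser output)
G21
G90
G00 X61.350 Y108.481
M3 S439
G1 X72.614 Y108.481 F1809
G1 X72.614 Y71.888
G1 X61.350 Y71.888
G1 X61.350 Y108.481
M5
G00 X57.567 Y39.177
M3 S439
G1 X66.339 Y33.429 F1809
G1 X60.591 Y24.657
G1 X51.819 Y30.405
G1 X57.567 Y39.177
M5
G00 X0.000 Y0.000

viewBox `0 0 146.606 162.287` with mm width/height → 1 unit = 1 mm. Flip: y_m = 162.287 − y_svg.

**Shape 1** — `<polygon>` rectangle, stroke `#000000` → score (S439, F1809). Machine vertices: (61.350,108.481) → (72.614,108.481) → (72.614,71.888) → (61.350,71.888) → (61.350,108.481). Closed: final G1 returns to the first vertex.

**Shape 2** — `<path>` regular polygon, stroke `#000000` → score (S439, F1809). Machine vertices: (57.567,39.177) → (66.339,33.429) → (60.591,24.657) → (51.819,30.405) → (57.567,39.177). Closed: final G1 returns to the first vertex.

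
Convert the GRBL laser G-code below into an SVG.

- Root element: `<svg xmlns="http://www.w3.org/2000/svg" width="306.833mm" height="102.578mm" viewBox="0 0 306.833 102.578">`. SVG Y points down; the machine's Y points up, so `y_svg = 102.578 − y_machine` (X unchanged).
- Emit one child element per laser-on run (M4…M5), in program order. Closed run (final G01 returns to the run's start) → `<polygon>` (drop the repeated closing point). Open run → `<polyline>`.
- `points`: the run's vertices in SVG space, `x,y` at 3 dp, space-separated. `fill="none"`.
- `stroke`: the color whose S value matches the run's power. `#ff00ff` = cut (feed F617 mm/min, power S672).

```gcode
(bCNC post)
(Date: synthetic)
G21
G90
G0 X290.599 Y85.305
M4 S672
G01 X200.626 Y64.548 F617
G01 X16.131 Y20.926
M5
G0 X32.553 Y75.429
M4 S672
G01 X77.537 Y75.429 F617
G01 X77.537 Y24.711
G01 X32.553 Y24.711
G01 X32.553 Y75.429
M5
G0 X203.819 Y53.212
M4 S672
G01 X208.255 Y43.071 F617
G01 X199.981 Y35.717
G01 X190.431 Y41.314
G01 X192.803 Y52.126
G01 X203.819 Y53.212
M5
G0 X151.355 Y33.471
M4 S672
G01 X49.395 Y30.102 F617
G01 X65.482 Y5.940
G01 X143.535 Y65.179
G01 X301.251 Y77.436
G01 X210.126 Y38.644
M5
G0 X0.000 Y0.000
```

y_svg = 102.578 − y_m. Every run uses S672, so all elements get stroke `#ff00ff` (cut).

[1] open run; points: 290.599,17.273 200.626,38.030 16.131,81.652

[2] closed run; points: 32.553,27.149 77.537,27.149 77.537,77.867 32.553,77.867

[3] closed run; points: 203.819,49.366 208.255,59.507 199.981,66.861 190.431,61.264 192.803,50.452

[4] open run; points: 151.355,69.107 49.395,72.476 65.482,96.638 143.535,37.399 301.251,25.142 210.126,63.934

<svg xmlns="http://www.w3.org/2000/svg" width="306.833mm" height="102.578mm" viewBox="0 0 306.833 102.578">
  <polyline points="290.599,17.273 200.626,38.030 16.131,81.652" fill="none" stroke="#ff00ff"/>
  <polygon points="32.553,27.149 77.537,27.149 77.537,77.867 32.553,77.867" fill="none" stroke="#ff00ff"/>
  <polygon points="203.819,49.366 208.255,59.507 199.981,66.861 190.431,61.264 192.803,50.452" fill="none" stroke="#ff00ff"/>
  <polyline points="151.355,69.107 49.395,72.476 65.482,96.638 143.535,37.399 301.251,25.142 210.126,63.934" fill="none" stroke="#ff00ff"/>
</svg>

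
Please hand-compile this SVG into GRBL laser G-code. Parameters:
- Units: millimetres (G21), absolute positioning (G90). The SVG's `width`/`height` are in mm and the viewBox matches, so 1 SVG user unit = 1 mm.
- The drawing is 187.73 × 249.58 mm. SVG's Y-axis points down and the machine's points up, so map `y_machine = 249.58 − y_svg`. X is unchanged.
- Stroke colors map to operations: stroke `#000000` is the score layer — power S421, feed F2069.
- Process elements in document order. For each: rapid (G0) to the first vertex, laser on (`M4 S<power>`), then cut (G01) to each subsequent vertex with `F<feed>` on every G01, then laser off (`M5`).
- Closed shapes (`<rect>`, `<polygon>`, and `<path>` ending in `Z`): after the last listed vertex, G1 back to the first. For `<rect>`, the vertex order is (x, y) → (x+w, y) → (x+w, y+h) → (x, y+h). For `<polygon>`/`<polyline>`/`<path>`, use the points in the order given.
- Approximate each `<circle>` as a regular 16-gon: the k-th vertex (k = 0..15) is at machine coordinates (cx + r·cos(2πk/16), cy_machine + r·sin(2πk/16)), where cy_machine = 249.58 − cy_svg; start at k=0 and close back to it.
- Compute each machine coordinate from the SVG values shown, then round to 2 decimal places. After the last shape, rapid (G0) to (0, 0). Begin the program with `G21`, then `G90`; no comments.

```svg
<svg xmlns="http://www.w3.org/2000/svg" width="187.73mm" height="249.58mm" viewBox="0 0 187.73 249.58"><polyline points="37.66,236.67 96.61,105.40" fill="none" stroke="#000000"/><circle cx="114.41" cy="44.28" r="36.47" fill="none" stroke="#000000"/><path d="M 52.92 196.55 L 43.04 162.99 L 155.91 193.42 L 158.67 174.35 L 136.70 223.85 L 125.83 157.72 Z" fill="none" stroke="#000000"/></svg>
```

G21
G90
G0 X37.66 Y12.91
M4 S421
G01 X96.61 Y144.18 F2069
M5
G0 X150.88 Y205.30
M4 S421
G01 X148.10 Y219.26 F2069
G01 X140.20 Y231.09 F2069
G01 X128.37 Y238.99 F2069
G01 X114.41 Y241.77 F2069
G01 X100.45 Y238.99 F2069
G01 X88.62 Y231.09 F2069
G01 X80.72 Y219.26 F2069
G01 X77.94 Y205.30 F2069
G01 X80.72 Y191.34 F2069
G01 X88.62 Y179.51 F2069
G01 X100.45 Y171.61 F2069
G01 X114.41 Y168.83 F2069
G01 X128.37 Y171.61 F2069
G01 X140.20 Y179.51 F2069
G01 X148.10 Y191.34 F2069
G01 X150.88 Y205.30 F2069
M5
G0 X52.92 Y53.03
M4 S421
G01 X43.04 Y86.59 F2069
G01 X155.91 Y56.16 F2069
G01 X158.67 Y75.23 F2069
G01 X136.70 Y25.73 F2069
G01 X125.83 Y91.86 F2069
G01 X52.92 Y53.03 F2069
M5
G0 X0.00 Y0.00

Since the viewBox matches the mm dimensions, user units are millimetres directly. The only transform is the Y-flip y_m = 249.58 − y_svg.

Shape 1 is a line segment drawn with `<polyline>`. Its stroke #000000 means score at S421, F2069. After flipping Y the toolpath is (37.66,12.91) → (96.61,144.18).

Shape 2 is a circle drawn with `<circle>`. Its stroke #000000 means score at S421, F2069. After flipping Y the toolpath is (150.88,205.30) → (148.10,219.26) → (140.20,231.09) → (128.37,238.99) → (114.41,241.77) → (100.45,238.99) → (88.62,231.09) → (80.72,219.26) → (77.94,205.30) → (80.72,191.34) → (88.62,179.51) → (100.45,171.61) → (114.41,168.83) → (128.37,171.61) → (140.20,179.51) → (148.10,191.34) → (150.88,205.30), returning to the start.

Shape 3 is a closed polygon drawn with `<path>`. Its stroke #000000 means score at S421, F2069. After flipping Y the toolpath is (52.92,53.03) → (43.04,86.59) → (155.91,56.16) → (158.67,75.23) → (136.70,25.73) → (125.83,91.86) → (52.92,53.03), returning to the start.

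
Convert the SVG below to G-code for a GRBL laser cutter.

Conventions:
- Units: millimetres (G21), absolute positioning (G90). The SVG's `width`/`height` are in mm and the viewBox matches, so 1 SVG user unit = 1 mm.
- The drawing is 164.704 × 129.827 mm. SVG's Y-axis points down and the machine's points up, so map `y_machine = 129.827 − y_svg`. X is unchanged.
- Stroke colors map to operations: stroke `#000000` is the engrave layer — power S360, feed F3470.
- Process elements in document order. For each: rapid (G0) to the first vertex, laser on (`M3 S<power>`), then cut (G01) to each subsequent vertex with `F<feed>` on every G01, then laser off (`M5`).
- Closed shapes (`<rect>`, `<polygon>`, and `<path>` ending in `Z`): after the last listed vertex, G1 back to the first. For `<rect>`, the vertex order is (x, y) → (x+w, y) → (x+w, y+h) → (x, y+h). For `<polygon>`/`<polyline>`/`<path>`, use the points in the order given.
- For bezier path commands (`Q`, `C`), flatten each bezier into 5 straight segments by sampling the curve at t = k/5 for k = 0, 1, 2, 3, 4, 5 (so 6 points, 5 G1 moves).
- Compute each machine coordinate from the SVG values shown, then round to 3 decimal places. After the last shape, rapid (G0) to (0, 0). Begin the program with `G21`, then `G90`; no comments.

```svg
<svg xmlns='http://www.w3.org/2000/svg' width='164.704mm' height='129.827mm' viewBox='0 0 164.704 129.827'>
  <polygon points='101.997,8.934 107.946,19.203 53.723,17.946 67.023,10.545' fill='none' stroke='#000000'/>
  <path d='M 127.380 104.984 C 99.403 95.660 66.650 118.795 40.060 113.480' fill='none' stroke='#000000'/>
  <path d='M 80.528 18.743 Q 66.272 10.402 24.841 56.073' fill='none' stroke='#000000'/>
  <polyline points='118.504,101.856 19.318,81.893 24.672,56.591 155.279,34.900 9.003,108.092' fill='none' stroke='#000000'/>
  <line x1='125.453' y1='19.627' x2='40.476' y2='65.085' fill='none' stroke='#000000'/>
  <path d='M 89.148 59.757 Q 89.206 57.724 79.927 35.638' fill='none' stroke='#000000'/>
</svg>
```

1 u = 1 mm; y_m = 129.827 − y.

[1] `<polygon>` closed polygon, #000000→engrave S360 F3470: (101.997,120.893) → (107.946,110.624) → (53.723,111.881) → (67.023,119.282) → (101.997,120.893) (closed)

[2] `<path>` cubic bezier, #000000→engrave S360 F3470: (127.380,24.843) → (110.108,27.030) → (92.215,24.350) → (74.226,19.727) → (56.666,16.085) → (40.060,16.347)

[3] `<path>` quadratic bezier, #000000→engrave S360 F3470: (80.528,111.084) → (73.739,112.260) → (64.775,109.115) → (53.638,101.649) → (40.326,89.862) → (24.841,73.754)

[4] `<polyline>` open polyline, #000000→engrave S360 F3470: (118.504,27.971) → (19.318,47.934) → (24.672,73.236) → (155.279,94.927) → (9.003,21.735)

[5] `<line>` line segment, #000000→engrave S360 F3470: (125.453,110.200) → (40.476,64.742)

[6] `<path>` quadratic bezier, #000000→engrave S360 F3470: (89.148,70.070) → (88.798,71.685) → (87.700,74.905) → (85.856,79.729) → (83.265,86.157) → (79.927,94.189)

G21
G90
G0 X101.997 Y120.893
M3 S360
G01 X107.946 Y110.624 F3470
G01 X53.723 Y111.881 F3470
G01 X67.023 Y119.282 F3470
G01 X101.997 Y120.893 F3470
M5
G0 X127.380 Y24.843
M3 S360
G01 X110.108 Y27.030 F3470
G01 X92.215 Y24.350 F3470
G01 X74.226 Y19.727 F3470
G01 X56.666 Y16.085 F3470
G01 X40.060 Y16.347 F3470
M5
G0 X80.528 Y111.084
M3 S360
G01 X73.739 Y112.260 F3470
G01 X64.775 Y109.115 F3470
G01 X53.638 Y101.649 F3470
G01 X40.326 Y89.862 F3470
G01 X24.841 Y73.754 F3470
M5
G0 X118.504 Y27.971
M3 S360
G01 X19.318 Y47.934 F3470
G01 X24.672 Y73.236 F3470
G01 X155.279 Y94.927 F3470
G01 X9.003 Y21.735 F3470
M5
G0 X125.453 Y110.200
M3 S360
G01 X40.476 Y64.742 F3470
M5
G0 X89.148 Y70.070
M3 S360
G01 X88.798 Y71.685 F3470
G01 X87.700 Y74.905 F3470
G01 X85.856 Y79.729 F3470
G01 X83.265 Y86.157 F3470
G01 X79.927 Y94.189 F3470
M5
G0 X0.000 Y0.000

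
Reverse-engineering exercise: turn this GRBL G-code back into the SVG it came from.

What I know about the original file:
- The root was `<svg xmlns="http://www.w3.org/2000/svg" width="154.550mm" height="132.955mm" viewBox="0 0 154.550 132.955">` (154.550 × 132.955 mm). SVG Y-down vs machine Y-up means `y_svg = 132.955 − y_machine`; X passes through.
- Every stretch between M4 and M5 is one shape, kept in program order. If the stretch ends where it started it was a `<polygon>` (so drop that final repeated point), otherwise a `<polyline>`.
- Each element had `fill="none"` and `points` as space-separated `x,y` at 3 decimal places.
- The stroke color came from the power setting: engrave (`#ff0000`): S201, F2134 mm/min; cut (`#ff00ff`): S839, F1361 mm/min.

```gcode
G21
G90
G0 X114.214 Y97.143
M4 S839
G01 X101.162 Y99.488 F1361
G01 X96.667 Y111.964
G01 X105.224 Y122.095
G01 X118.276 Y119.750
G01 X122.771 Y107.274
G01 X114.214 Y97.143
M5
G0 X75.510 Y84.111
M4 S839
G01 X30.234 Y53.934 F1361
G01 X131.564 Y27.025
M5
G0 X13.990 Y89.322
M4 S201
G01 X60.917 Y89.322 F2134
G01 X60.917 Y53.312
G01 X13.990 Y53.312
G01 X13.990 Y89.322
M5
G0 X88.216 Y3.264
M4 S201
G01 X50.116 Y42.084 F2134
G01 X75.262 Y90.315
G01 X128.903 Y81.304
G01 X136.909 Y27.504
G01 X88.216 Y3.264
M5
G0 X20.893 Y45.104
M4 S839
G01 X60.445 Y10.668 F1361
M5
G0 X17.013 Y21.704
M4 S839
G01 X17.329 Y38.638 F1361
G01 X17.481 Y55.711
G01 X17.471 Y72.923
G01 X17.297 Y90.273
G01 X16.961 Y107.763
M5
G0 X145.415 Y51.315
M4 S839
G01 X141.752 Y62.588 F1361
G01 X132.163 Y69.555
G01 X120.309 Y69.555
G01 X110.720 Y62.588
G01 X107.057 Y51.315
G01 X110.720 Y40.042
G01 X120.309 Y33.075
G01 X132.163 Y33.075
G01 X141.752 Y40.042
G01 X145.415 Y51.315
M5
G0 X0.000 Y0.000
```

y_svg = 132.955 − y_m.

[1] S839→`#ff00ff` (cut); closed run; points: 114.214,35.812 101.162,33.467 96.667,20.991 105.224,10.860 118.276,13.205 122.771,25.681

[2] S839→`#ff00ff` (cut); open run; points: 75.510,48.844 30.234,79.021 131.564,105.930

[3] S201→`#ff0000` (engrave); closed run; points: 13.990,43.633 60.917,43.633 60.917,79.643 13.990,79.643

[4] S201→`#ff0000` (engrave); closed run; points: 88.216,129.691 50.116,90.871 75.262,42.640 128.903,51.651 136.909,105.451

[5] S839→`#ff00ff` (cut); open run; points: 20.893,87.851 60.445,122.287

[6] S839→`#ff00ff` (cut); open run; points: 17.013,111.251 17.329,94.317 17.481,77.244 17.471,60.032 17.297,42.682 16.961,25.192

[7] S839→`#ff00ff` (cut); closed run; points: 145.415,81.640 141.752,70.367 132.163,63.400 120.309,63.400 110.720,70.367 107.057,81.640 110.720,92.913 120.309,99.880 132.163,99.880 141.752,92.913

<svg xmlns="http://www.w3.org/2000/svg" width="154.550mm" height="132.955mm" viewBox="0 0 154.550 132.955">
  <polygon points="114.214,35.812 101.162,33.467 96.667,20.991 105.224,10.860 118.276,13.205 122.771,25.681" fill="none" stroke="#ff00ff"/>
  <polyline points="75.510,48.844 30.234,79.021 131.564,105.930" fill="none" stroke="#ff00ff"/>
  <polygon points="13.990,43.633 60.917,43.633 60.917,79.643 13.990,79.643" fill="none" stroke="#ff0000"/>
  <polygon points="88.216,129.691 50.116,90.871 75.262,42.640 128.903,51.651 136.909,105.451" fill="none" stroke="#ff0000"/>
  <polyline points="20.893,87.851 60.445,122.287" fill="none" stroke="#ff00ff"/>
  <polyline points="17.013,111.251 17.329,94.317 17.481,77.244 17.471,60.032 17.297,42.682 16.961,25.192" fill="none" stroke="#ff00ff"/>
  <polygon points="145.415,81.640 141.752,70.367 132.163,63.400 120.309,63.400 110.720,70.367 107.057,81.640 110.720,92.913 120.309,99.880 132.163,99.880 141.752,92.913" fill="none" stroke="#ff00ff"/>
</svg>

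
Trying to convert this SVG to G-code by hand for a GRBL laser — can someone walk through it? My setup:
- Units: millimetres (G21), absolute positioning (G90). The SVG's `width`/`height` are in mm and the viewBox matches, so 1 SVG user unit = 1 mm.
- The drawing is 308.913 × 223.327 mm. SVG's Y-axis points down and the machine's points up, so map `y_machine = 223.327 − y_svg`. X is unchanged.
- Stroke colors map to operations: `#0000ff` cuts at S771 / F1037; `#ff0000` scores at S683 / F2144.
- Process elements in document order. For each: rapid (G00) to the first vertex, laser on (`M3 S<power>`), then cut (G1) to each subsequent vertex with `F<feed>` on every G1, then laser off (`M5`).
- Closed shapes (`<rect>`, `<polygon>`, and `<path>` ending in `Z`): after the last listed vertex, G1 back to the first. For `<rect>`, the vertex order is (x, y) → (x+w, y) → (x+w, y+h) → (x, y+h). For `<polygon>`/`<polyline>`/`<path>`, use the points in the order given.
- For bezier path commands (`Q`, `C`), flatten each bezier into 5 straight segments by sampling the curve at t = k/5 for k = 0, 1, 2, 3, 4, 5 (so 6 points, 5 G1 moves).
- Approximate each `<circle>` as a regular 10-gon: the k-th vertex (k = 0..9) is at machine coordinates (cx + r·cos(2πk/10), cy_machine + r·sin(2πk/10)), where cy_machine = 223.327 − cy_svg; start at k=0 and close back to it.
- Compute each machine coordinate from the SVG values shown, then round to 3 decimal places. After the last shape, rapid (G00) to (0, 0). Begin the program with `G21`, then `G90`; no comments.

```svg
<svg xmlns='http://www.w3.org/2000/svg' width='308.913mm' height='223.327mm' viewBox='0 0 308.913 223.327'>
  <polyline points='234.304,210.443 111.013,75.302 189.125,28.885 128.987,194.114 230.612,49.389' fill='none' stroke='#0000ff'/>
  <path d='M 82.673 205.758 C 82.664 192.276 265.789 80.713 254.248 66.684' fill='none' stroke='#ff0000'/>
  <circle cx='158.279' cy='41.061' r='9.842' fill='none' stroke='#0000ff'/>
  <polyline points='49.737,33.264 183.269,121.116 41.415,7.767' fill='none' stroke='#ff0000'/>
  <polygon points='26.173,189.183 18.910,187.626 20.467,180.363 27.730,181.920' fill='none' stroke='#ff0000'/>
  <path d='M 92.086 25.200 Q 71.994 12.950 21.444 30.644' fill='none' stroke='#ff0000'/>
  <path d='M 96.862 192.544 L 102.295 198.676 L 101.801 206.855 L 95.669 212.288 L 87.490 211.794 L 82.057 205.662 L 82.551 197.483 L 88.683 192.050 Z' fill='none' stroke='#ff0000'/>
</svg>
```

G21
G90
G00 X234.304 Y12.884
M3 S771
G1 X111.013 Y148.025 F1037
G1 X189.125 Y194.442 F1037
G1 X128.987 Y29.213 F1037
G1 X230.612 Y173.938 F1037
M5
G00 X82.673 Y17.569
M3 S683
G1 X101.621 Y35.863 F2144
G1 X146.387 Y68.307 F2144
G1 X198.837 Y105.511 F2144
G1 X240.835 Y138.086 F2144
G1 X254.248 Y156.643 F2144
M5
G00 X168.121 Y182.266
M3 S771
G1 X166.241 Y188.051 F1037
G1 X161.320 Y191.626 F1037
G1 X155.238 Y191.626 F1037
G1 X150.317 Y188.051 F1037
G1 X148.437 Y182.266 F1037
G1 X150.317 Y176.481 F1037
G1 X155.238 Y172.906 F1037
G1 X161.320 Y172.906 F1037
G1 X166.241 Y176.481 F1037
G1 X168.121 Y182.266 F1037
M5
G00 X49.737 Y190.063
M3 S683
G1 X183.269 Y102.211 F2144
G1 X41.415 Y215.560 F2144
M5
G00 X26.173 Y34.144
M3 S683
G1 X18.910 Y35.701 F2144
G1 X20.467 Y42.964 F2144
G1 X27.730 Y41.407 F2144
G1 X26.173 Y34.144 F2144
M5
G00 X92.086 Y198.127
M3 S683
G1 X82.831 Y201.829 F2144
G1 X71.139 Y203.136 F2144
G1 X57.011 Y202.047 F2144
G1 X40.446 Y198.563 F2144
G1 X21.444 Y192.683 F2144
M5
G00 X96.862 Y30.783
M3 S683
G1 X102.295 Y24.651 F2144
G1 X101.801 Y16.472 F2144
G1 X95.669 Y11.039 F2144
G1 X87.490 Y11.533 F2144
G1 X82.057 Y17.665 F2144
G1 X82.551 Y25.844 F2144
G1 X88.683 Y31.277 F2144
G1 X96.862 Y30.783 F2144
M5
G00 X0.000 Y0.000

Since the viewBox matches the mm dimensions, user units are millimetres directly. The only transform is the Y-flip y_m = 223.327 − y_svg.

Shape 1 is a open polyline drawn with `<polyline>`. Its stroke #0000ff means cut at S771, F1037. After flipping Y the toolpath is (234.304,12.884) → (111.013,148.025) → (189.125,194.442) → (128.987,29.213) → (230.612,173.938).

Shape 2 is a cubic bezier drawn with `<path>`. Its stroke #ff0000 means score at S683, F2144. After flipping Y the toolpath is (82.673,17.569) → (101.621,35.863) → (146.387,68.307) → (198.837,105.511) → (240.835,138.086) → (254.248,156.643).

Shape 3 is a circle drawn with `<circle>`. Its stroke #0000ff means cut at S771, F1037. After flipping Y the toolpath is (168.121,182.266) → (166.241,188.051) → (161.320,191.626) → (155.238,191.626) → (150.317,188.051) → (148.437,182.266) → (150.317,176.481) → (155.238,172.906) → (161.320,172.906) → (166.241,176.481) → (168.121,182.266), returning to the start.

Shape 4 is a open polyline drawn with `<polyline>`. Its stroke #ff0000 means score at S683, F2144. After flipping Y the toolpath is (49.737,190.063) → (183.269,102.211) → (41.415,215.560).

Shape 5 is a regular polygon drawn with `<polygon>`. Its stroke #ff0000 means score at S683, F2144. After flipping Y the toolpath is (26.173,34.144) → (18.910,35.701) → (20.467,42.964) → (27.730,41.407) → (26.173,34.144), returning to the start.

Shape 6 is a quadratic bezier drawn with `<path>`. Its stroke #ff0000 means score at S683, F2144. After flipping Y the toolpath is (92.086,198.127) → (82.831,201.829) → (71.139,203.136) → (57.011,202.047) → (40.446,198.563) → (21.444,192.683).

Shape 7 is a regular polygon drawn with `<path>`. Its stroke #ff0000 means score at S683, F2144. After flipping Y the toolpath is (96.862,30.783) → (102.295,24.651) → (101.801,16.472) → (95.669,11.039) → (87.490,11.533) → (82.057,17.665) → (82.551,25.844) → (88.683,31.277) → (96.862,30.783), returning to the start.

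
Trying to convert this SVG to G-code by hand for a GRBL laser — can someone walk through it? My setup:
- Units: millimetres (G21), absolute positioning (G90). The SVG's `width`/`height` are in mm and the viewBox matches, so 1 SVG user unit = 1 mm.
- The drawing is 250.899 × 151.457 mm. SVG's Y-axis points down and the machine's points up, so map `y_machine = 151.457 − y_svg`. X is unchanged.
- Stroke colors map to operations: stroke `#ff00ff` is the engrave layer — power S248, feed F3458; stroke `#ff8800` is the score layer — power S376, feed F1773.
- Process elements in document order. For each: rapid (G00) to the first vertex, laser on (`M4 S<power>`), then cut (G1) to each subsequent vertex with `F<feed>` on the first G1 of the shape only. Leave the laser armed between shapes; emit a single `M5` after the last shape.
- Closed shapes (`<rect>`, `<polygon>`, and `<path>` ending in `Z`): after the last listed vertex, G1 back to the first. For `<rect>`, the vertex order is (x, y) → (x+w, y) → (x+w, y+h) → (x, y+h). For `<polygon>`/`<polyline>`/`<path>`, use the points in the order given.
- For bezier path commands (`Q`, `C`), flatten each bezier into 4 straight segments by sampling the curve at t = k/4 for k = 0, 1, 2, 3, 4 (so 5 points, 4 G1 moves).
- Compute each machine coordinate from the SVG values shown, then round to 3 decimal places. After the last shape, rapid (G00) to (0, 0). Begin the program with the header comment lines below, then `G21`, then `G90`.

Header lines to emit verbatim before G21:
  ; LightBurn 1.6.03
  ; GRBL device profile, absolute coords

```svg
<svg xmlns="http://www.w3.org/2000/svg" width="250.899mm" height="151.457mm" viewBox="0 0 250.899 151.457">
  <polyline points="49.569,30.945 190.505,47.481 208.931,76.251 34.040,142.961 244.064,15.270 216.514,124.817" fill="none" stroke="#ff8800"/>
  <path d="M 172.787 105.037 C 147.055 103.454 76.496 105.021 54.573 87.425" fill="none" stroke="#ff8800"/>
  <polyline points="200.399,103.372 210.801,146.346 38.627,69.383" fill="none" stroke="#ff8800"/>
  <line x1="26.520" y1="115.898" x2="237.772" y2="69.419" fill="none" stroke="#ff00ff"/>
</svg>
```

1 u = 1 mm; y_m = 151.457 − y.

[1] `<polyline>` open polyline, #ff8800→score S376 F1773: (49.569,120.512) → (190.505,103.976) → (208.931,75.206) → (34.040,8.496) → (244.064,136.187) → (216.514,26.640)

[2] `<path>` cubic bezier, #ff8800→score S376 F1773: (172.787,46.420) → (146.543,47.365) → (112.252,49.221) → (78.674,54.079) → (54.573,64.032)

[3] `<polyline>` open polyline, #ff8800→score S376 F1773: (200.399,48.085) → (210.801,5.111) → (38.627,82.074)

[4] `<line>` line segment, #ff00ff→engrave S248 F3458: (26.520,35.559) → (237.772,82.038)

; LightBurn 1.6.03
; GRBL device profile, absolute coords
G21
G90
G00 X49.569 Y120.512
M4 S376
G1 X190.505 Y103.976 F1773
G1 X208.931 Y75.206
G1 X34.040 Y8.496
G1 X244.064 Y136.187
G1 X216.514 Y26.640
G00 X172.787 Y46.420
M4 S376
G1 X146.543 Y47.365 F1773
G1 X112.252 Y49.221
G1 X78.674 Y54.079
G1 X54.573 Y64.032
G00 X200.399 Y48.085
M4 S376
G1 X210.801 Y5.111 F1773
G1 X38.627 Y82.074
G00 X26.520 Y35.559
M4 S248
G1 X237.772 Y82.038 F3458
M5
G00 X0.000 Y0.000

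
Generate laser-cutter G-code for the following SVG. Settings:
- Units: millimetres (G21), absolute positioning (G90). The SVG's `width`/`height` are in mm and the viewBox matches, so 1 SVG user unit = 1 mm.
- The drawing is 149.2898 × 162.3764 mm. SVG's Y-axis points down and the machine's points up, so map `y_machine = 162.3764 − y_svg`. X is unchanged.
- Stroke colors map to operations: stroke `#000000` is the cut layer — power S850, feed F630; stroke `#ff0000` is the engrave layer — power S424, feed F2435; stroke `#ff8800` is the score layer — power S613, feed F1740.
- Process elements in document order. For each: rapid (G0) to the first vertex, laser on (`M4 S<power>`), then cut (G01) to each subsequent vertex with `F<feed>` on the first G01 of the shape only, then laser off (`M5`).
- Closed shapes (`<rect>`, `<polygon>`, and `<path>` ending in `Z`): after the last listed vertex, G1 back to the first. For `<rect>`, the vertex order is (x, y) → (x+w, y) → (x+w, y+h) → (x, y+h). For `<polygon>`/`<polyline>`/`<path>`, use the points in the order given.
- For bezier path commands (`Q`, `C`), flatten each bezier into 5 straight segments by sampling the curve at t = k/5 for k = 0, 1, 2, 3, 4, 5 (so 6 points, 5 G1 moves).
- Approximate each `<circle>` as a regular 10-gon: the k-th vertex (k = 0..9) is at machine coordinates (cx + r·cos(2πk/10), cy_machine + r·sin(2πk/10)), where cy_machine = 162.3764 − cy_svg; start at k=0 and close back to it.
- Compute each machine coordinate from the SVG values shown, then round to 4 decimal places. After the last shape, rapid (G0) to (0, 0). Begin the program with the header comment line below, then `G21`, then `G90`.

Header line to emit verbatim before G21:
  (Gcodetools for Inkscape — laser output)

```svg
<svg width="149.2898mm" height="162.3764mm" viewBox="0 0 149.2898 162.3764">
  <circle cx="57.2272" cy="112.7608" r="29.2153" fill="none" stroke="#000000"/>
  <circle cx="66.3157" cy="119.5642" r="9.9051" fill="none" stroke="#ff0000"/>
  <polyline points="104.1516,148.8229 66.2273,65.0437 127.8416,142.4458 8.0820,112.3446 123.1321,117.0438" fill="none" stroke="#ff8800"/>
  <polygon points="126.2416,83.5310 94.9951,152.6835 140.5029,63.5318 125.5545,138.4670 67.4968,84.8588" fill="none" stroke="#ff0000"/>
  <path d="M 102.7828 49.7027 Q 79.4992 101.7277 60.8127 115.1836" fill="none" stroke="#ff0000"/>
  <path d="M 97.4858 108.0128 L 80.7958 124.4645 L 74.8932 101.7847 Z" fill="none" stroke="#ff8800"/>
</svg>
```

1 u = 1 mm; y_m = 162.3764 − y.

[1] `<circle>` circle, #000000→cut S850 F630: (86.4425,49.6156) → (80.8629,66.7879) → (66.2552,77.4010) → (48.1992,77.4010) → (33.5915,66.7879) → (28.0119,49.6156) → (33.5915,32.4433) → (48.1992,21.8302) → (66.2552,21.8302) → (80.8629,32.4433) → (86.4425,49.6156) (closed)

[2] `<circle>` circle, #ff0000→engrave S424 F2435: (76.2208,42.8122) → (74.3291,48.6343) → (69.3765,52.2325) → (63.2549,52.2325) → (58.3023,48.6343) → (56.4106,42.8122) → (58.3023,36.9901) → (63.2549,33.3919) → (69.3765,33.3919) → (74.3291,36.9901) → (76.2208,42.8122) (closed)

[3] `<polyline>` open polyline, #ff8800→score S613 F1740: (104.1516,13.5535) → (66.2273,97.3327) → (127.8416,19.9306) → (8.0820,50.0318) → (123.1321,45.3326)

[4] `<polygon>` closed polygon, #ff0000→engrave S424 F2435: (126.2416,78.8454) → (94.9951,9.6929) → (140.5029,98.8446) → (125.5545,23.9094) → (67.4968,77.5176) → (126.2416,78.8454) (closed)

[5] `<path>` quadratic bezier, #ff0000→engrave S424 F2435: (102.7828,112.6737) → (93.6532,93.4065) → (84.8915,77.2248) → (76.4974,64.1286) → (68.4712,54.1179) → (60.8127,47.1928)

[6] `<path>` regular polygon, #ff8800→score S613 F1740: (97.4858,54.3636) → (80.7958,37.9119) → (74.8932,60.5917) → (97.4858,54.3636) (closed)

(Gcodetools for Inkscape — laser output)
G21
G90
G0 X86.4425 Y49.6156
M4 S850
G01 X80.8629 Y66.7879 F630
G01 X66.2552 Y77.4010
G01 X48.1992 Y77.4010
G01 X33.5915 Y66.7879
G01 X28.0119 Y49.6156
G01 X33.5915 Y32.4433
G01 X48.1992 Y21.8302
G01 X66.2552 Y21.8302
G01 X80.8629 Y32.4433
G01 X86.4425 Y49.6156
M5
G0 X76.2208 Y42.8122
M4 S424
G01 X74.3291 Y48.6343 F2435
G01 X69.3765 Y52.2325
G01 X63.2549 Y52.2325
G01 X58.3023 Y48.6343
G01 X56.4106 Y42.8122
G01 X58.3023 Y36.9901
G01 X63.2549 Y33.3919
G01 X69.3765 Y33.3919
G01 X74.3291 Y36.9901
G01 X76.2208 Y42.8122
M5
G0 X104.1516 Y13.5535
M4 S613
G01 X66.2273 Y97.3327 F1740
G01 X127.8416 Y19.9306
G01 X8.0820 Y50.0318
G01 X123.1321 Y45.3326
M5
G0 X126.2416 Y78.8454
M4 S424
G01 X94.9951 Y9.6929 F2435
G01 X140.5029 Y98.8446
G01 X125.5545 Y23.9094
G01 X67.4968 Y77.5176
G01 X126.2416 Y78.8454
M5
G0 X102.7828 Y112.6737
M4 S424
G01 X93.6532 Y93.4065 F2435
G01 X84.8915 Y77.2248
G01 X76.4974 Y64.1286
G01 X68.4712 Y54.1179
G01 X60.8127 Y47.1928
M5
G0 X97.4858 Y54.3636
M4 S613
G01 X80.7958 Y37.9119 F1740
G01 X74.8932 Y60.5917
G01 X97.4858 Y54.3636
M5
G0 X0.0000 Y0.0000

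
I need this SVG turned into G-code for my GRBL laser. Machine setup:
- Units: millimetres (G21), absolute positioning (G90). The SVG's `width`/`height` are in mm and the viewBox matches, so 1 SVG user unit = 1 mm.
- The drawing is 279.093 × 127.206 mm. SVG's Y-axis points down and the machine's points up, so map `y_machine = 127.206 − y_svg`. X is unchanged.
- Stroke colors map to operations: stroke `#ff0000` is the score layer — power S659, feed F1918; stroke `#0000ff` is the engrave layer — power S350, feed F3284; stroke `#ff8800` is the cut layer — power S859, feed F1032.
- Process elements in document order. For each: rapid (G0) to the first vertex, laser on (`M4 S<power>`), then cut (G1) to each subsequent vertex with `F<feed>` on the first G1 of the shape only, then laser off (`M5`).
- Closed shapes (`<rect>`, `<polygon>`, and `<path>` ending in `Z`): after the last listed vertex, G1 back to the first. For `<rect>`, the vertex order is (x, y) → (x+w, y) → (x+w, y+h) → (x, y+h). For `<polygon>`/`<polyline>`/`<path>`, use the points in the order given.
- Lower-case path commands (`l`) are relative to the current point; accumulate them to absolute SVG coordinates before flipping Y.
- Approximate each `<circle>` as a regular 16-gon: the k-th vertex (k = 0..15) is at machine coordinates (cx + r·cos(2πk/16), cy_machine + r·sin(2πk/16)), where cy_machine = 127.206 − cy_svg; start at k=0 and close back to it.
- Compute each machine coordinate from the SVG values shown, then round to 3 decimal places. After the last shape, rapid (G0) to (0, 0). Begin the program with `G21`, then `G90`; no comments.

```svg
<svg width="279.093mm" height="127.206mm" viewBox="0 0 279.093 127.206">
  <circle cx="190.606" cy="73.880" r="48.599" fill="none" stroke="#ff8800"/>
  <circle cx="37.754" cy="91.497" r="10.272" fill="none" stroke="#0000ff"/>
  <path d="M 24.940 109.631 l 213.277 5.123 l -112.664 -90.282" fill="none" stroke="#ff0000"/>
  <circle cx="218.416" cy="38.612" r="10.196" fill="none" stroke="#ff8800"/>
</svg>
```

G21
G90
G0 X239.205 Y53.326
M4 S859
G1 X235.506 Y71.924 F1032
G1 X224.971 Y87.691
G1 X209.204 Y98.226
G1 X190.606 Y101.925
G1 X172.008 Y98.226
G1 X156.241 Y87.691
G1 X145.706 Y71.924
G1 X142.007 Y53.326
G1 X145.706 Y34.728
G1 X156.241 Y18.961
G1 X172.008 Y8.426
G1 X190.606 Y4.727
G1 X209.204 Y8.426
G1 X224.971 Y18.961
G1 X235.506 Y34.728
G1 X239.205 Y53.326
M5
G0 X48.026 Y35.709
M4 S350
G1 X47.244 Y39.640 F3284
G1 X45.017 Y42.972
G1 X41.685 Y45.199
G1 X37.754 Y45.981
G1 X33.823 Y45.199
G1 X30.491 Y42.972
G1 X28.264 Y39.640
G1 X27.482 Y35.709
G1 X28.264 Y31.778
G1 X30.491 Y28.446
G1 X33.823 Y26.219
G1 X37.754 Y25.437
G1 X41.685 Y26.219
G1 X45.017 Y28.446
G1 X47.244 Y31.778
G1 X48.026 Y35.709
M5
G0 X24.940 Y17.575
M4 S659
G1 X238.217 Y12.452 F1918
G1 X125.553 Y102.734
M5
G0 X228.612 Y88.594
M4 S859
G1 X227.836 Y92.496 F1032
G1 X225.626 Y95.804
G1 X222.318 Y98.014
G1 X218.416 Y98.790
G1 X214.514 Y98.014
G1 X211.206 Y95.804
G1 X208.996 Y92.496
G1 X208.220 Y88.594
G1 X208.996 Y84.692
G1 X211.206 Y81.384
G1 X214.514 Y79.174
G1 X218.416 Y78.398
G1 X222.318 Y79.174
G1 X225.626 Y81.384
G1 X227.836 Y84.692
G1 X228.612 Y88.594
M5
G0 X0.000 Y0.000

Since the viewBox matches the mm dimensions, user units are millimetres directly. The only transform is the Y-flip y_m = 127.206 − y_svg.

Shape 1 is a circle drawn with `<circle>`. Its stroke #ff8800 means cut at S859, F1032. After flipping Y the toolpath is (239.205,53.326) → (235.506,71.924) → (224.971,87.691) → (209.204,98.226) → (190.606,101.925) → (172.008,98.226) → (156.241,87.691) → (145.706,71.924) → (142.007,53.326) → (145.706,34.728) → (156.241,18.961) → (172.008,8.426) → (190.606,4.727) → (209.204,8.426) → (224.971,18.961) → (235.506,34.728) → (239.205,53.326), returning to the start.

Shape 2 is a circle drawn with `<circle>`. Its stroke #0000ff means engrave at S350, F3284. After flipping Y the toolpath is (48.026,35.709) → (47.244,39.640) → (45.017,42.972) → (41.685,45.199) → (37.754,45.981) → (33.823,45.199) → (30.491,42.972) → (28.264,39.640) → (27.482,35.709) → (28.264,31.778) → (30.491,28.446) → (33.823,26.219) → (37.754,25.437) → (41.685,26.219) → (45.017,28.446) → (47.244,31.778) → (48.026,35.709), returning to the start.

Shape 3 is a open polyline drawn with `<path>`. Its stroke #ff0000 means score at S659, F1918. After flipping Y the toolpath is (24.940,17.575) → (238.217,12.452) → (125.553,102.734).

Shape 4 is a circle drawn with `<circle>`. Its stroke #ff8800 means cut at S859, F1032. After flipping Y the toolpath is (228.612,88.594) → (227.836,92.496) → (225.626,95.804) → (222.318,98.014) → (218.416,98.790) → (214.514,98.014) → (211.206,95.804) → (208.996,92.496) → (208.220,88.594) → (208.996,84.692) → (211.206,81.384) → (214.514,79.174) → (218.416,78.398) → (222.318,79.174) → (225.626,81.384) → (227.836,84.692) → (228.612,88.594), returning to the start.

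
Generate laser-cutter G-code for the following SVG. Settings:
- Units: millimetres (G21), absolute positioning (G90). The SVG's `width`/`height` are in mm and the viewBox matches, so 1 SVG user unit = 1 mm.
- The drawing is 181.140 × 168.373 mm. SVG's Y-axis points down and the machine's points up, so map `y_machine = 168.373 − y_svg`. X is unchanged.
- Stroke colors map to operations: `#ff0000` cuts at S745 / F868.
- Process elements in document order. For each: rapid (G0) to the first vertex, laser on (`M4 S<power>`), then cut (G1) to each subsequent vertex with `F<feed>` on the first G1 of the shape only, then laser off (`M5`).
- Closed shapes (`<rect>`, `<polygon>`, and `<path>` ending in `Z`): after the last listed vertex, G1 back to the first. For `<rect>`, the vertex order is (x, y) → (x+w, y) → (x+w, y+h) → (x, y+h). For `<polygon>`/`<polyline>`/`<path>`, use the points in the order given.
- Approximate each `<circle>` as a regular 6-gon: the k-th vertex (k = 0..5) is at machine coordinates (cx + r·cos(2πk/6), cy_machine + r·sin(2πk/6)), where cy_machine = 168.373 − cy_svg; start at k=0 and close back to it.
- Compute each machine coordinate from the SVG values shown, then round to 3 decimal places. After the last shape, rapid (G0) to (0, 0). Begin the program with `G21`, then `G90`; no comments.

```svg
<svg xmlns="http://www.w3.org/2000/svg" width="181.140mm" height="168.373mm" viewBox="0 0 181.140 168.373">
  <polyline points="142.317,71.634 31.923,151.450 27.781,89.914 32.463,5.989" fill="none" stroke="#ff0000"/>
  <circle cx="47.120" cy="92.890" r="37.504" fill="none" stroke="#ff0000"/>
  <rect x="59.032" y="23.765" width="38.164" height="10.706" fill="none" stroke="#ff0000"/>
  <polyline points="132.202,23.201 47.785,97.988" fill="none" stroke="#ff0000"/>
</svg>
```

G21
G90
G0 X142.317 Y96.739
M4 S745
G1 X31.923 Y16.923 F868
G1 X27.781 Y78.459
G1 X32.463 Y162.384
M5
G0 X84.624 Y75.483
M4 S745
G1 X65.872 Y107.962 F868
G1 X28.368 Y107.962
G1 X9.616 Y75.483
G1 X28.368 Y43.004
G1 X65.872 Y43.004
G1 X84.624 Y75.483
M5
G0 X59.032 Y144.608
M4 S745
G1 X97.196 Y144.608 F868
G1 X97.196 Y133.902
G1 X59.032 Y133.902
G1 X59.032 Y144.608
M5
G0 X132.202 Y145.172
M4 S745
G1 X47.785 Y70.385 F868
M5
G0 X0.000 Y0.000

Since the viewBox matches the mm dimensions, user units are millimetres directly. The only transform is the Y-flip y_m = 168.373 − y_svg.

Shape 1 is a open polyline drawn with `<polyline>`. Its stroke #ff0000 means cut at S745, F868. After flipping Y the toolpath is (142.317,96.739) → (31.923,16.923) → (27.781,78.459) → (32.463,162.384).

Shape 2 is a circle drawn with `<circle>`. Its stroke #ff0000 means cut at S745, F868. After flipping Y the toolpath is (84.624,75.483) → (65.872,107.962) → (28.368,107.962) → (9.616,75.483) → (28.368,43.004) → (65.872,43.004) → (84.624,75.483), returning to the start.

Shape 3 is a rectangle drawn with `<rect>`. Its stroke #ff0000 means cut at S745, F868. After flipping Y the toolpath is (59.032,144.608) → (97.196,144.608) → (97.196,133.902) → (59.032,133.902) → (59.032,144.608), returning to the start.

Shape 4 is a line segment drawn with `<polyline>`. Its stroke #ff0000 means cut at S745, F868. After flipping Y the toolpath is (132.202,145.172) → (47.785,70.385).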